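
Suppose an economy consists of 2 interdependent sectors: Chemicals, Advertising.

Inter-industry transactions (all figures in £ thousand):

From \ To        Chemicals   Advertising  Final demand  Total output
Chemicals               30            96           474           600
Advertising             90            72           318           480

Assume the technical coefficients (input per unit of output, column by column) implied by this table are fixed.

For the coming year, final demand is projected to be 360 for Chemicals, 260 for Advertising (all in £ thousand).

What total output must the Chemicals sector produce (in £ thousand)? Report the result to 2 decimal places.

Technical coefficients a_ij = z_ij / X_j:
  a_CC = 30/600 = 0.05, a_AC = 90/600 = 0.15
  a_CA = 96/480 = 0.20, a_AA = 72/480 = 0.15
I − A =
  [   0.95    -0.20]
  [  -0.15     0.85]
det(I−A) = (0.95)(0.85) − (-0.20)(-0.15) = 0.7775
adj(I−A) = [[0.85, 0.20], [0.15, 0.95]]
(I − A)⁻¹ = adj(I−A) / det(I−A) ≈
  [   1.0932     0.2572]
  [   0.1929     1.2219]
x = (I − A)⁻¹ d = adj(I−A)·d / det(I−A), with det(I−A) = 0.7775:
  x_C = (0.85·360 + 0.20·260) / 0.7775 = 358.00 / 0.7775 ≈ 460.45
  x_A = (0.15·360 + 0.95·260) / 0.7775 = 301.00 / 0.7775 ≈ 387.14

x_C = 460.45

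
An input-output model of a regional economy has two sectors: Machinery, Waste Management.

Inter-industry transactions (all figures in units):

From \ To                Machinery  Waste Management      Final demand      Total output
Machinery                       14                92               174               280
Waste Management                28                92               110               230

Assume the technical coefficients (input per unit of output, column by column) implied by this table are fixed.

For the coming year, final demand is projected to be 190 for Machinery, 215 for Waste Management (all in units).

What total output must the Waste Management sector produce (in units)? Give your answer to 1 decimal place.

x_W = 421.2

Technical coefficients a_ij = z_ij / X_j:
  a_MM = 14/280 = 0.05, a_WM = 28/280 = 0.10
  a_MW = 92/230 = 0.40, a_WW = 92/230 = 0.40
I − A =
  [   0.95    -0.40]
  [  -0.10     0.60]
det(I−A) = (0.95)(0.60) − (-0.40)(-0.10) = 0.5300
adj(I−A) = [[0.60, 0.40], [0.10, 0.95]]
(I − A)⁻¹ = adj(I−A) / det(I−A) ≈
  [   1.1321     0.7547]
  [   0.1887     1.7925]
x = (I − A)⁻¹ d = adj(I−A)·d / det(I−A), with det(I−A) = 0.5300:
  x_M = (0.60·190 + 0.40·215) / 0.5300 = 200.00 / 0.5300 ≈ 377.4
  x_W = (0.10·190 + 0.95·215) / 0.5300 = 223.25 / 0.5300 ≈ 421.2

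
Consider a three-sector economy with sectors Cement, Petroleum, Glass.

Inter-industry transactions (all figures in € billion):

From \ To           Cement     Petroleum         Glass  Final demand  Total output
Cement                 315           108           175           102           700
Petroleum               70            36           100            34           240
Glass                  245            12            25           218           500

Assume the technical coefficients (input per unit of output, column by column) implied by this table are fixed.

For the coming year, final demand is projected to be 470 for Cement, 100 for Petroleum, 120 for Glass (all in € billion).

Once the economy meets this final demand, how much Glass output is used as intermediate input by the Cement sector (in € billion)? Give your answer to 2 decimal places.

Technical coefficients a_ij = z_ij / X_j:
  a_CC = 315/700 = 0.45, a_PC = 70/700 = 0.10, a_GC = 245/700 = 0.35
  a_CP = 108/240 = 0.45, a_PP = 36/240 = 0.15, a_GP = 12/240 = 0.05
  a_CG = 175/500 = 0.35, a_PG = 100/500 = 0.20, a_GG = 25/500 = 0.05
I − A =
  [   0.55    -0.45    -0.35]
  [  -0.10     0.85    -0.20]
  [  -0.35    -0.05     0.95]
Cofactors of I−A, C_ij = (−1)^(i+j)·(minor ij) (rows/columns in the sector order above):
  C_11 = (0.85)(0.95) − (-0.20)(-0.05) = 0.7975
  C_12 = −[(-0.10)(0.95) − (-0.20)(-0.35)] = 0.1650
  C_13 = (-0.10)(-0.05) − (0.85)(-0.35) = 0.3025
  C_21 = −[(-0.45)(0.95) − (-0.35)(-0.05)] = 0.4450
  C_22 = (0.55)(0.95) − (-0.35)(-0.35) = 0.4000
  C_23 = −[(0.55)(-0.05) − (-0.45)(-0.35)] = 0.1850
  C_31 = (-0.45)(-0.20) − (-0.35)(0.85) = 0.3875
  C_32 = −[(0.55)(-0.20) − (-0.35)(-0.10)] = 0.1450
  C_33 = (0.55)(0.85) − (-0.45)(-0.10) = 0.4225
det(I−A) = Σ_j (I−A)_1j·C_1j = (0.55)(0.7975) + (-0.45)(0.1650) + (-0.35)(0.3025) = 0.2585
adj(I−A) = Cᵀ =
  [ 0.7975   0.4450   0.3875]
  [ 0.1650   0.4000   0.1450]
  [ 0.3025   0.1850   0.4225]
(I − A)⁻¹ = adj(I−A) / det(I−A) ≈
  [   3.0851     1.7215     1.4990]
  [   0.6383     1.5474     0.5609]
  [   1.1702     0.7157     1.6344]
First solve x = (I − A)⁻¹ d = adj(I−A)·d / det(I−A); in particular x_C = (0.7975·470 + 0.4450·100 + 0.3875·120) / 0.2585 = 465.825 / 0.2585 ≈ 1802.0309.
Intermediate flow from G to C: z_GC = a_GC · x_C = 0.35 × 465.825 / 0.2585 = 163.03875 / 0.2585 ≈ 630.71.

z_GC = 630.71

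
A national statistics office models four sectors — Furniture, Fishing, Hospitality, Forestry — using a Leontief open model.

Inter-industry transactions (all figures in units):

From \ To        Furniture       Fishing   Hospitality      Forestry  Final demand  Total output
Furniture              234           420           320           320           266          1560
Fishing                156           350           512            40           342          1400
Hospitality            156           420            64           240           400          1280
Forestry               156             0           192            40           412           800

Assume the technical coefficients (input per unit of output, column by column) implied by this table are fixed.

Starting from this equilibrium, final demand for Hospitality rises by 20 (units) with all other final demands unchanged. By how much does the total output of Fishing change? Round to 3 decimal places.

Technical coefficients a_ij = z_ij / X_j:
  a_11 = 234/1560 = 0.15, a_21 = 156/1560 = 0.10, a_31 = 156/1560 = 0.10, a_41 = 156/1560 = 0.10
  a_12 = 420/1400 = 0.30, a_22 = 350/1400 = 0.25, a_32 = 420/1400 = 0.30, a_42 = 0/1400 = 0.00
  a_13 = 320/1280 = 0.25, a_23 = 512/1280 = 0.40, a_33 = 64/1280 = 0.05, a_43 = 192/1280 = 0.15
  a_14 = 320/800 = 0.40, a_24 = 40/800 = 0.05, a_34 = 240/800 = 0.30, a_44 = 40/800 = 0.05
I − A =
  [   0.85    -0.30    -0.25    -0.40]
  [  -0.10     0.75    -0.40    -0.05]
  [  -0.10    -0.30     0.95    -0.30]
  [  -0.10     0.00    -0.15     0.95]
Compute the cofactors C_ij = (−1)^(i+j)·(3×3 minor ij) of I−A; the adjugate is their transpose:
adj(I−A) = Cᵀ =
  [ 0.526875   0.346500   0.339375   0.347250]
  [ 0.141250   0.653625   0.344375   0.202625]
  [ 0.123750   0.267750   0.545625   0.238500]
  [ 0.075000   0.078750   0.121875   0.436875]
det(I−A) = Σ_j (I−A)_1j·C_1j = (0.85)(0.526875) + (-0.30)(0.141250) + (-0.25)(0.123750) + (-0.40)(0.075000) = 0.34453125
(I − A)⁻¹ = adj(I−A) / det(I−A) ≈
  [   1.5293     1.0057     0.9850     1.0079]
  [   0.4100     1.8971     0.9995     0.5881]
  [   0.3592     0.7771     1.5837     0.6922]
  [   0.2177     0.2286     0.3537     1.2680]
Δx = (I − A)⁻¹ Δd with Δd having +20 in the Hospitality component and 0 elsewhere.
So Δx_2 = L_23 · (+20), where L_23 = adj(I−A)_23 / det(I−A) = 0.344375 / 0.34453125.
Δx_2 = 0.344375 × (+20) / 0.34453125 = 6.8875 / 0.34453125 ≈ 19.991.

Δx_2 = 19.991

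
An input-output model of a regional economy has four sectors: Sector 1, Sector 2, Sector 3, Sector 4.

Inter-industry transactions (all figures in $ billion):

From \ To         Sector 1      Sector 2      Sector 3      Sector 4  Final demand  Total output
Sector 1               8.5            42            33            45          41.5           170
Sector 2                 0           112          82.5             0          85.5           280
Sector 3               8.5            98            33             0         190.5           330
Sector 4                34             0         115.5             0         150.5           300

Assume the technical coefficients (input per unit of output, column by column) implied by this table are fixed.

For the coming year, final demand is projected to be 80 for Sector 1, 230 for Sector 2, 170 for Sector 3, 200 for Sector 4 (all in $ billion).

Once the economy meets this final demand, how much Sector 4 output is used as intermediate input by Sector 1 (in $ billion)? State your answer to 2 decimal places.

Technical coefficients a_ij = z_ij / X_j:
  a_11 = 8.5/170 = 0.05, a_21 = 0/170 = 0.00, a_31 = 8.5/170 = 0.05, a_41 = 34/170 = 0.20
  a_12 = 42/280 = 0.15, a_22 = 112/280 = 0.40, a_32 = 98/280 = 0.35, a_42 = 0/280 = 0.00
  a_13 = 33/330 = 0.10, a_23 = 82.5/330 = 0.25, a_33 = 33/330 = 0.10, a_43 = 115.5/330 = 0.35
  a_14 = 45/300 = 0.15, a_24 = 0/300 = 0.00, a_34 = 0/300 = 0.00, a_44 = 0/300 = 0.00
I − A =
  [   0.95    -0.15    -0.10    -0.15]
  [   0.00     0.60    -0.25     0.00]
  [  -0.05    -0.35     0.90     0.00]
  [  -0.20     0.00    -0.35     1.00]
Compute the cofactors C_ij = (−1)^(i+j)·(3×3 minor ij) of I−A; the adjugate is their transpose:
adj(I−A) = Cᵀ =
  [ 0.452500   0.188375   0.129000   0.067875]
  [ 0.012500   0.820375   0.230000   0.001875]
  [ 0.030000   0.329500   0.552000   0.004500]
  [ 0.101000   0.153000   0.219000   0.425000]
det(I−A) = Σ_j (I−A)_1j·C_1j = (0.95)(0.452500) + (-0.15)(0.012500) + (-0.10)(0.030000) + (-0.15)(0.101000) = 0.40985
(I − A)⁻¹ = adj(I−A) / det(I−A) ≈
  [   1.1041     0.4596     0.3147     0.1656]
  [   0.0305     2.0016     0.5612     0.0046]
  [   0.0732     0.8040     1.3468     0.0110]
  [   0.2464     0.3733     0.5343     1.0370]
First solve x = (I − A)⁻¹ d = adj(I−A)·d / det(I−A); in particular x_1 = (0.452500·80 + 0.188375·230 + 0.129000·170 + 0.067875·200) / 0.40985 = 115.03125 / 0.40985 ≈ 280.6667.
Intermediate flow from 4 to 1: z_41 = a_41 · x_1 = 0.20 × 115.03125 / 0.40985 = 23.00625 / 0.40985 ≈ 56.13.

z_41 = 56.13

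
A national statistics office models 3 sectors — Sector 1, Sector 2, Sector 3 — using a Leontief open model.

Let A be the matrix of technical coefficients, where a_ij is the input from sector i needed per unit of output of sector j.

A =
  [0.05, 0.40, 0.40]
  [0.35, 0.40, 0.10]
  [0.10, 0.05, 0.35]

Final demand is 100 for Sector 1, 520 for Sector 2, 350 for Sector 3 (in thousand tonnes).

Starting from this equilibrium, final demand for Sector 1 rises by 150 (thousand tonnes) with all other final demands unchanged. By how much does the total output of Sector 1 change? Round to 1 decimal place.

Δx_1 = 240.9

I − A =
  [   0.95    -0.40    -0.40]
  [  -0.35     0.60    -0.10]
  [  -0.10    -0.05     0.65]
Cofactors of I−A, C_ij = (−1)^(i+j)·(minor ij) (rows/columns in the sector order above):
  C_11 = (0.60)(0.65) − (-0.10)(-0.05) = 0.3850
  C_12 = −[(-0.35)(0.65) − (-0.10)(-0.10)] = 0.2375
  C_13 = (-0.35)(-0.05) − (0.60)(-0.10) = 0.0775
  C_21 = −[(-0.40)(0.65) − (-0.40)(-0.05)] = 0.2800
  C_22 = (0.95)(0.65) − (-0.40)(-0.10) = 0.5775
  C_23 = −[(0.95)(-0.05) − (-0.40)(-0.10)] = 0.0875
  C_31 = (-0.40)(-0.10) − (-0.40)(0.60) = 0.2800
  C_32 = −[(0.95)(-0.10) − (-0.40)(-0.35)] = 0.2350
  C_33 = (0.95)(0.60) − (-0.40)(-0.35) = 0.4300
det(I−A) = Σ_j (I−A)_1j·C_1j = (0.95)(0.3850) + (-0.40)(0.2375) + (-0.40)(0.0775) = 0.23975
adj(I−A) = Cᵀ =
  [ 0.3850   0.2800   0.2800]
  [ 0.2375   0.5775   0.2350]
  [ 0.0775   0.0875   0.4300]
(I − A)⁻¹ = adj(I−A) / det(I−A) ≈
  [   1.6058     1.1679     1.1679]
  [   0.9906     2.4088     0.9802]
  [   0.3233     0.3650     1.7935]
Δx = (I − A)⁻¹ Δd with Δd having +150 in the Sector 1 component and 0 elsewhere.
So Δx_1 = L_11 · (+150), where L_11 = adj(I−A)_11 / det(I−A) = 0.3850 / 0.23975.
Δx_1 = 0.3850 × (+150) / 0.23975 = 57.75 / 0.23975 ≈ 240.9.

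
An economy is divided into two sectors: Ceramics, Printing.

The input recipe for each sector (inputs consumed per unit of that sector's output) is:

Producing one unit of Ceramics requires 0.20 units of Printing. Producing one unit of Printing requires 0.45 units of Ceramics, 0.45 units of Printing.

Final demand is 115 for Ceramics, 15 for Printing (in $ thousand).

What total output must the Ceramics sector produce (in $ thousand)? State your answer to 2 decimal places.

I − A =
  [   1.00    -0.45]
  [  -0.20     0.55]
det(I−A) = (1.00)(0.55) − (-0.45)(-0.20) = 0.4600
adj(I−A) = [[0.55, 0.45], [0.20, 1.00]]
(I − A)⁻¹ = adj(I−A) / det(I−A) ≈
  [   1.1957     0.9783]
  [   0.4348     2.1739]
x = (I − A)⁻¹ d = adj(I−A)·d / det(I−A), with det(I−A) = 0.4600:
  x_1 = (0.55·115 + 0.45·15) / 0.4600 = 70.00 / 0.4600 ≈ 152.17
  x_2 = (0.20·115 + 1.00·15) / 0.4600 = 38.00 / 0.4600 ≈ 82.61

x_1 = 152.17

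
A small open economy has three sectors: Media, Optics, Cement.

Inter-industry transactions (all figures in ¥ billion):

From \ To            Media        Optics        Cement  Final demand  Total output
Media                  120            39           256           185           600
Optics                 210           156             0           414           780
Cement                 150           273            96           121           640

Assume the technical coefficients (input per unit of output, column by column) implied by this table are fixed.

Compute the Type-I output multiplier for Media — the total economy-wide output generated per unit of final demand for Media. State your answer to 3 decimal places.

Technical coefficients a_ij = z_ij / X_j:
  a_11 = 120/600 = 0.20, a_21 = 210/600 = 0.35, a_31 = 150/600 = 0.25
  a_12 = 39/780 = 0.05, a_22 = 156/780 = 0.20, a_32 = 273/780 = 0.35
  a_13 = 256/640 = 0.40, a_23 = 0/640 = 0.00, a_33 = 96/640 = 0.15
I − A =
  [   0.80    -0.05    -0.40]
  [  -0.35     0.80     0.00]
  [  -0.25    -0.35     0.85]
Cofactors of I−A, C_ij = (−1)^(i+j)·(minor ij) (rows/columns in the sector order above):
  C_11 = (0.80)(0.85) − (0.00)(-0.35) = 0.6800
  C_12 = −[(-0.35)(0.85) − (0.00)(-0.25)] = 0.2975
  C_13 = (-0.35)(-0.35) − (0.80)(-0.25) = 0.3225
  C_21 = −[(-0.05)(0.85) − (-0.40)(-0.35)] = 0.1825
  C_22 = (0.80)(0.85) − (-0.40)(-0.25) = 0.5800
  C_23 = −[(0.80)(-0.35) − (-0.05)(-0.25)] = 0.2925
  C_31 = (-0.05)(0.00) − (-0.40)(0.80) = 0.3200
  C_32 = −[(0.80)(0.00) − (-0.40)(-0.35)] = 0.1400
  C_33 = (0.80)(0.80) − (-0.05)(-0.35) = 0.6225
det(I−A) = Σ_j (I−A)_1j·C_1j = (0.80)(0.6800) + (-0.05)(0.2975) + (-0.40)(0.3225) = 0.400125
adj(I−A) = Cᵀ =
  [ 0.6800   0.1825   0.3200]
  [ 0.2975   0.5800   0.1400]
  [ 0.3225   0.2925   0.6225]
(I − A)⁻¹ = adj(I−A) / det(I−A) ≈
  [   1.6995     0.4561     0.7998]
  [   0.7435     1.4495     0.3499]
  [   0.8060     0.7310     1.5558]
The output multiplier for sector j is the column-j sum of the Leontief inverse (I − A)⁻¹ = adj(I−A) / det(I−A).
Column 1 of adj(I−A): (0.6800, 0.2975, 0.3225); det(I−A) = 0.400125.
m_1 = (0.6800 + 0.2975 + 0.3225) / 0.400125 = 1.30 / 0.400125 ≈ 3.249.

m_1 = 3.249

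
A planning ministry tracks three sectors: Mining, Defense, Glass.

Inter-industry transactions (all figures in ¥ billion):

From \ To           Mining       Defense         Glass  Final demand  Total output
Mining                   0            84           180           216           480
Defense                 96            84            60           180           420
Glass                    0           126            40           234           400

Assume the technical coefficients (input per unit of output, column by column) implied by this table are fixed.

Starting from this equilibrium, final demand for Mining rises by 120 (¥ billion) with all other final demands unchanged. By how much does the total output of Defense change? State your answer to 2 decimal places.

Technical coefficients a_ij = z_ij / X_j:
  a_11 = 0/480 = 0.00, a_21 = 96/480 = 0.20, a_31 = 0/480 = 0.00
  a_12 = 84/420 = 0.20, a_22 = 84/420 = 0.20, a_32 = 126/420 = 0.30
  a_13 = 180/400 = 0.45, a_23 = 60/400 = 0.15, a_33 = 40/400 = 0.10
I − A =
  [   1.00    -0.20    -0.45]
  [  -0.20     0.80    -0.15]
  [   0.00    -0.30     0.90]
Cofactors of I−A, C_ij = (−1)^(i+j)·(minor ij) (rows/columns in the sector order above):
  C_11 = (0.80)(0.90) − (-0.15)(-0.30) = 0.6750
  C_12 = −[(-0.20)(0.90) − (-0.15)(0.00)] = 0.1800
  C_13 = (-0.20)(-0.30) − (0.80)(0.00) = 0.0600
  C_21 = −[(-0.20)(0.90) − (-0.45)(-0.30)] = 0.3150
  C_22 = (1.00)(0.90) − (-0.45)(0.00) = 0.9000
  C_23 = −[(1.00)(-0.30) − (-0.20)(0.00)] = 0.3000
  C_31 = (-0.20)(-0.15) − (-0.45)(0.80) = 0.3900
  C_32 = −[(1.00)(-0.15) − (-0.45)(-0.20)] = 0.2400
  C_33 = (1.00)(0.80) − (-0.20)(-0.20) = 0.7600
det(I−A) = Σ_j (I−A)_1j·C_1j = (1.00)(0.6750) + (-0.20)(0.1800) + (-0.45)(0.0600) = 0.6120
adj(I−A) = Cᵀ =
  [ 0.6750   0.3150   0.3900]
  [ 0.1800   0.9000   0.2400]
  [ 0.0600   0.3000   0.7600]
(I − A)⁻¹ = adj(I−A) / det(I−A) ≈
  [   1.1029     0.5147     0.6373]
  [   0.2941     1.4706     0.3922]
  [   0.0980     0.4902     1.2418]
Δx = (I − A)⁻¹ Δd with Δd having +120 in the Mining component and 0 elsewhere.
So Δx_2 = L_21 · (+120), where L_21 = adj(I−A)_21 / det(I−A) = 0.1800 / 0.6120.
Δx_2 = 0.1800 × (+120) / 0.6120 = 21.60 / 0.6120 ≈ 35.29.

Δx_2 = 35.29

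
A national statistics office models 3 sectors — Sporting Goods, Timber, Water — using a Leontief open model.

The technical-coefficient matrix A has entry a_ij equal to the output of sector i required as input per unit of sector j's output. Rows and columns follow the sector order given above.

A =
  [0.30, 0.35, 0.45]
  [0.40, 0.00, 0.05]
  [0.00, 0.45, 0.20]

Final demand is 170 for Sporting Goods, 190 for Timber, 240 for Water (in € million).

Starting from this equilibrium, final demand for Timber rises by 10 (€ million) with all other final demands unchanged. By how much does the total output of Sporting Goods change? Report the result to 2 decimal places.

Δx_1 = 13.74

I − A =
  [   0.70    -0.35    -0.45]
  [  -0.40     1.00    -0.05]
  [   0.00    -0.45     0.80]
Cofactors of I−A, C_ij = (−1)^(i+j)·(minor ij) (rows/columns in the sector order above):
  C_11 = (1.00)(0.80) − (-0.05)(-0.45) = 0.7775
  C_12 = −[(-0.40)(0.80) − (-0.05)(0.00)] = 0.3200
  C_13 = (-0.40)(-0.45) − (1.00)(0.00) = 0.1800
  C_21 = −[(-0.35)(0.80) − (-0.45)(-0.45)] = 0.4825
  C_22 = (0.70)(0.80) − (-0.45)(0.00) = 0.5600
  C_23 = −[(0.70)(-0.45) − (-0.35)(0.00)] = 0.3150
  C_31 = (-0.35)(-0.05) − (-0.45)(1.00) = 0.4675
  C_32 = −[(0.70)(-0.05) − (-0.45)(-0.40)] = 0.2150
  C_33 = (0.70)(1.00) − (-0.35)(-0.40) = 0.5600
det(I−A) = Σ_j (I−A)_1j·C_1j = (0.70)(0.7775) + (-0.35)(0.3200) + (-0.45)(0.1800) = 0.35125
adj(I−A) = Cᵀ =
  [ 0.7775   0.4825   0.4675]
  [ 0.3200   0.5600   0.2150]
  [ 0.1800   0.3150   0.5600]
(I − A)⁻¹ = adj(I−A) / det(I−A) ≈
  [   2.2135     1.3737     1.3310]
  [   0.9110     1.5943     0.6121]
  [   0.5125     0.8968     1.5943]
Δx = (I − A)⁻¹ Δd with Δd having +10 in the Timber component and 0 elsewhere.
So Δx_1 = L_12 · (+10), where L_12 = adj(I−A)_12 / det(I−A) = 0.4825 / 0.35125.
Δx_1 = 0.4825 × (+10) / 0.35125 = 4.825 / 0.35125 ≈ 13.74.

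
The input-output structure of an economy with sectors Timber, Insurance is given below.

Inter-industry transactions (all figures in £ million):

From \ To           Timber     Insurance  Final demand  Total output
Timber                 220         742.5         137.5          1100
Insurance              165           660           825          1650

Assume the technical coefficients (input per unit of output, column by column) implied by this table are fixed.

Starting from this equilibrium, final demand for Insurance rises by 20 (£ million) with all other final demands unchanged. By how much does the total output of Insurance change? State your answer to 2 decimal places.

Technical coefficients a_ij = z_ij / X_j:
  a_TT = 220/1100 = 0.20, a_IT = 165/1100 = 0.15
  a_TI = 742.5/1650 = 0.45, a_II = 660/1650 = 0.40
I − A =
  [   0.80    -0.45]
  [  -0.15     0.60]
det(I−A) = (0.80)(0.60) − (-0.45)(-0.15) = 0.4125
adj(I−A) = [[0.60, 0.45], [0.15, 0.80]]
(I − A)⁻¹ = adj(I−A) / det(I−A) ≈
  [   1.4545     1.0909]
  [   0.3636     1.9394]
Δx = (I − A)⁻¹ Δd with Δd having +20 in the Insurance component and 0 elsewhere.
So Δx_I = L_II · (+20), where L_II = adj(I−A)_II / det(I−A) = 0.80 / 0.4125.
Δx_I = 0.80 × (+20) / 0.4125 = 16.00 / 0.4125 ≈ 38.79.

Δx_I = 38.79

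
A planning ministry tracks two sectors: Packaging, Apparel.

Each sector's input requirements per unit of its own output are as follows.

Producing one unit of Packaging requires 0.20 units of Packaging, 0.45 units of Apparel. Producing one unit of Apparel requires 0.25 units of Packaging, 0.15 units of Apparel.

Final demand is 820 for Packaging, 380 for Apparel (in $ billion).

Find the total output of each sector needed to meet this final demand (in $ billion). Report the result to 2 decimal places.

x_1 = 1395.59, x_2 = 1185.90

I − A =
  [   0.80    -0.25]
  [  -0.45     0.85]
det(I−A) = (0.80)(0.85) − (-0.25)(-0.45) = 0.5675
adj(I−A) = [[0.85, 0.25], [0.45, 0.80]]
(I − A)⁻¹ = adj(I−A) / det(I−A) ≈
  [   1.4978     0.4405]
  [   0.7930     1.4097]
x = (I − A)⁻¹ d = adj(I−A)·d / det(I−A), with det(I−A) = 0.5675:
  x_1 = (0.85·820 + 0.25·380) / 0.5675 = 792.00 / 0.5675 ≈ 1395.59
  x_2 = (0.45·820 + 0.80·380) / 0.5675 = 673.00 / 0.5675 ≈ 1185.90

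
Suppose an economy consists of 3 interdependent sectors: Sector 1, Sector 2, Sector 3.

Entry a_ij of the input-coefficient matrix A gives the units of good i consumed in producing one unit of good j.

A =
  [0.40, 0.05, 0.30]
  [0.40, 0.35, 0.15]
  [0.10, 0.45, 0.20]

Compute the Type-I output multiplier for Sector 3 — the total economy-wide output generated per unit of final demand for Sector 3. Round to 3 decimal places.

I − A =
  [   0.60    -0.05    -0.30]
  [  -0.40     0.65    -0.15]
  [  -0.10    -0.45     0.80]
Cofactors of I−A, C_ij = (−1)^(i+j)·(minor ij) (rows/columns in the sector order above):
  C_11 = (0.65)(0.80) − (-0.15)(-0.45) = 0.4525
  C_12 = −[(-0.40)(0.80) − (-0.15)(-0.10)] = 0.3350
  C_13 = (-0.40)(-0.45) − (0.65)(-0.10) = 0.2450
  C_21 = −[(-0.05)(0.80) − (-0.30)(-0.45)] = 0.1750
  C_22 = (0.60)(0.80) − (-0.30)(-0.10) = 0.4500
  C_23 = −[(0.60)(-0.45) − (-0.05)(-0.10)] = 0.2750
  C_31 = (-0.05)(-0.15) − (-0.30)(0.65) = 0.2025
  C_32 = −[(0.60)(-0.15) − (-0.30)(-0.40)] = 0.2100
  C_33 = (0.60)(0.65) − (-0.05)(-0.40) = 0.3700
det(I−A) = Σ_j (I−A)_1j·C_1j = (0.60)(0.4525) + (-0.05)(0.3350) + (-0.30)(0.2450) = 0.18125
adj(I−A) = Cᵀ =
  [ 0.4525   0.1750   0.2025]
  [ 0.3350   0.4500   0.2100]
  [ 0.2450   0.2750   0.3700]
(I − A)⁻¹ = adj(I−A) / det(I−A) ≈
  [   2.4966     0.9655     1.1172]
  [   1.8483     2.4828     1.1586]
  [   1.3517     1.5172     2.0414]
The output multiplier for sector j is the column-j sum of the Leontief inverse (I − A)⁻¹ = adj(I−A) / det(I−A).
Column 3 of adj(I−A): (0.2025, 0.2100, 0.3700); det(I−A) = 0.18125.
m_3 = (0.2025 + 0.2100 + 0.3700) / 0.18125 = 0.7825 / 0.18125 ≈ 4.317.

m_3 = 4.317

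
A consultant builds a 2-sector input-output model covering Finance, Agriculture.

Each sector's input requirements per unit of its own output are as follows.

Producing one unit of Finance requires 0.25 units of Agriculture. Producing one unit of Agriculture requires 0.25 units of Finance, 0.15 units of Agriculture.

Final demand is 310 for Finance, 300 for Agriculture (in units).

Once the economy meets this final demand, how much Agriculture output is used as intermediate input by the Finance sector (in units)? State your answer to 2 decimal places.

I − A =
  [   1.00    -0.25]
  [  -0.25     0.85]
det(I−A) = (1.00)(0.85) − (-0.25)(-0.25) = 0.7875
adj(I−A) = [[0.85, 0.25], [0.25, 1.00]]
(I − A)⁻¹ = adj(I−A) / det(I−A) ≈
  [   1.0794     0.3175]
  [   0.3175     1.2698]
First solve x = (I − A)⁻¹ d = adj(I−A)·d / det(I−A); in particular x_F = (0.85·310 + 0.25·300) / 0.7875 = 338.50 / 0.7875 ≈ 429.8413.
Intermediate flow from A to F: z_AF = a_AF · x_F = 0.25 × 338.50 / 0.7875 = 84.625 / 0.7875 ≈ 107.46.

z_AF = 107.46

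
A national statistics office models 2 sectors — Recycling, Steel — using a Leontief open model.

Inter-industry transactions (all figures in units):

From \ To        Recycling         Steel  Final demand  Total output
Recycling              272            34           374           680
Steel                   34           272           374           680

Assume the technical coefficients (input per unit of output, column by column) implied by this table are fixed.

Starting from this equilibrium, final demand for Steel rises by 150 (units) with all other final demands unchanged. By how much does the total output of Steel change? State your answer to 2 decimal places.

Technical coefficients a_ij = z_ij / X_j:
  a_RR = 272/680 = 0.40, a_SR = 34/680 = 0.05
  a_RS = 34/680 = 0.05, a_SS = 272/680 = 0.40
I − A =
  [   0.60    -0.05]
  [  -0.05     0.60]
det(I−A) = (0.60)(0.60) − (-0.05)(-0.05) = 0.3575
adj(I−A) = [[0.60, 0.05], [0.05, 0.60]]
(I − A)⁻¹ = adj(I−A) / det(I−A) ≈
  [   1.6783     0.1399]
  [   0.1399     1.6783]
Δx = (I − A)⁻¹ Δd with Δd having +150 in the Steel component and 0 elsewhere.
So Δx_S = L_SS · (+150), where L_SS = adj(I−A)_SS / det(I−A) = 0.60 / 0.3575.
Δx_S = 0.60 × (+150) / 0.3575 = 90.00 / 0.3575 ≈ 251.75.

Δx_S = 251.75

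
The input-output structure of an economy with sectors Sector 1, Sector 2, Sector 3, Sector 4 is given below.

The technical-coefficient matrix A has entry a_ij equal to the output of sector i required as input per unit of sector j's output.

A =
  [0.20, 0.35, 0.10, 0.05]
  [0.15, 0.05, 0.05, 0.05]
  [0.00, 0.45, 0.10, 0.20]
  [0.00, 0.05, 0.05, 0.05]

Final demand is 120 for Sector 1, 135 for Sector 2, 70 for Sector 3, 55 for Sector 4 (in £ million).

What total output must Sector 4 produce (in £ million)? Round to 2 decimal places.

I − A =
  [   0.80    -0.35    -0.10    -0.05]
  [  -0.15     0.95    -0.05    -0.05]
  [   0.00    -0.45     0.90    -0.20]
  [   0.00    -0.05    -0.05     0.95]
Compute the cofactors C_ij = (−1)^(i+j)·(3×3 minor ij) of I−A; the adjugate is their transpose:
adj(I−A) = Cᵀ =
  [ 0.777500   0.342875   0.110000   0.082125]
  [ 0.126750   0.676000   0.054625   0.053750]
  [ 0.065625   0.350000   0.669750   0.162875]
  [ 0.010125   0.054000   0.038125   0.612000]
det(I−A) = Σ_j (I−A)_1j·C_1j = (0.80)(0.777500) + (-0.35)(0.126750) + (-0.10)(0.065625) + (-0.05)(0.010125) = 0.57056875
(I − A)⁻¹ = adj(I−A) / det(I−A) ≈
  [   1.3627     0.6009     0.1928     0.1439]
  [   0.2221     1.1848     0.0957     0.0942]
  [   0.1150     0.6134     1.1738     0.2855]
  [   0.0177     0.0946     0.0668     1.0726]
x = (I − A)⁻¹ d = adj(I−A)·d / det(I−A), with det(I−A) = 0.57056875:
  x_1 = (0.777500·120 + 0.342875·135 + 0.110000·70 + 0.082125·55) / 0.57056875 = 151.805 / 0.57056875 ≈ 266.06
  x_2 = (0.126750·120 + 0.676000·135 + 0.054625·70 + 0.053750·55) / 0.57056875 = 113.25 / 0.57056875 ≈ 198.49
  x_3 = (0.065625·120 + 0.350000·135 + 0.669750·70 + 0.162875·55) / 0.57056875 = 110.965625 / 0.57056875 ≈ 194.48
  x_4 = (0.010125·120 + 0.054000·135 + 0.038125·70 + 0.612000·55) / 0.57056875 = 44.83375 / 0.57056875 ≈ 78.58

x_4 = 78.58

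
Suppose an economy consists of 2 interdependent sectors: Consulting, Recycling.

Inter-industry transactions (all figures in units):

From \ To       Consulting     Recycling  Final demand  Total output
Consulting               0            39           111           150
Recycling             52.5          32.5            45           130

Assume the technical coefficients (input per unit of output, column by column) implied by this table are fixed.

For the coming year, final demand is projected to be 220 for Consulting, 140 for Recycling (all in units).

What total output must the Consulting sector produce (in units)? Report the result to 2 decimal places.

x_C = 320.93

Technical coefficients a_ij = z_ij / X_j:
  a_CC = 0/150 = 0.00, a_RC = 52.5/150 = 0.35
  a_CR = 39/130 = 0.30, a_RR = 32.5/130 = 0.25
I − A =
  [   1.00    -0.30]
  [  -0.35     0.75]
det(I−A) = (1.00)(0.75) − (-0.30)(-0.35) = 0.6450
adj(I−A) = [[0.75, 0.30], [0.35, 1.00]]
(I − A)⁻¹ = adj(I−A) / det(I−A) ≈
  [   1.1628     0.4651]
  [   0.5426     1.5504]
x = (I − A)⁻¹ d = adj(I−A)·d / det(I−A), with det(I−A) = 0.6450:
  x_C = (0.75·220 + 0.30·140) / 0.6450 = 207.00 / 0.6450 ≈ 320.93
  x_R = (0.35·220 + 1.00·140) / 0.6450 = 217.00 / 0.6450 ≈ 336.43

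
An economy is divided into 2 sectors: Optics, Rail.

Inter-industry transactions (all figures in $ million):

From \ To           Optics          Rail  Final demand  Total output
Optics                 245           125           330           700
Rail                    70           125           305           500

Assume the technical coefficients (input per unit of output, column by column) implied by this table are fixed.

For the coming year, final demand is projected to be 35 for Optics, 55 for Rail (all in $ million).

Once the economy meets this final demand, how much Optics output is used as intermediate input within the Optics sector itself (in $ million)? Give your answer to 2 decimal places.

z_11 = 30.27

Technical coefficients a_ij = z_ij / X_j:
  a_11 = 245/700 = 0.35, a_21 = 70/700 = 0.10
  a_12 = 125/500 = 0.25, a_22 = 125/500 = 0.25
I − A =
  [   0.65    -0.25]
  [  -0.10     0.75]
det(I−A) = (0.65)(0.75) − (-0.25)(-0.10) = 0.4625
adj(I−A) = [[0.75, 0.25], [0.10, 0.65]]
(I − A)⁻¹ = adj(I−A) / det(I−A) ≈
  [   1.6216     0.5405]
  [   0.2162     1.4054]
First solve x = (I − A)⁻¹ d = adj(I−A)·d / det(I−A); in particular x_1 = (0.75·35 + 0.25·55) / 0.4625 = 40.00 / 0.4625 ≈ 86.4865.
Intermediate flow from 1 to 1: z_11 = a_11 · x_1 = 0.35 × 40.00 / 0.4625 = 14.00 / 0.4625 ≈ 30.27.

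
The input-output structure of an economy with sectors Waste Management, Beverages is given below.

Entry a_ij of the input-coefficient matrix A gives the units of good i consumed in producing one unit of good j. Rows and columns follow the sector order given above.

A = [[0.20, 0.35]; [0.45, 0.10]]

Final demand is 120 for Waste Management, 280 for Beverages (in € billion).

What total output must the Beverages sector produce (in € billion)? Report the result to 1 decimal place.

x_B = 494.2

I − A =
  [   0.80    -0.35]
  [  -0.45     0.90]
det(I−A) = (0.80)(0.90) − (-0.35)(-0.45) = 0.5625
adj(I−A) = [[0.90, 0.35], [0.45, 0.80]]
(I − A)⁻¹ = adj(I−A) / det(I−A) ≈
  [   1.6000     0.6222]
  [   0.8000     1.4222]
x = (I − A)⁻¹ d = adj(I−A)·d / det(I−A), with det(I−A) = 0.5625:
  x_W = (0.90·120 + 0.35·280) / 0.5625 = 206.00 / 0.5625 ≈ 366.2
  x_B = (0.45·120 + 0.80·280) / 0.5625 = 278.00 / 0.5625 ≈ 494.2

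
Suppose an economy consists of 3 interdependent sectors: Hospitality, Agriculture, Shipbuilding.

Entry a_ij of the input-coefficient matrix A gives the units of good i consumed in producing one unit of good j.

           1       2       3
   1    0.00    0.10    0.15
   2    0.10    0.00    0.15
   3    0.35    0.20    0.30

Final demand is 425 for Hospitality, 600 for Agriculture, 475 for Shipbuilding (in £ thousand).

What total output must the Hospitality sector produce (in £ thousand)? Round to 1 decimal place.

x_1 = 702.6

I − A =
  [   1.00    -0.10    -0.15]
  [  -0.10     1.00    -0.15]
  [  -0.35    -0.20     0.70]
Cofactors of I−A, C_ij = (−1)^(i+j)·(minor ij) (rows/columns in the sector order above):
  C_11 = (1.00)(0.70) − (-0.15)(-0.20) = 0.6700
  C_12 = −[(-0.10)(0.70) − (-0.15)(-0.35)] = 0.1225
  C_13 = (-0.10)(-0.20) − (1.00)(-0.35) = 0.3700
  C_21 = −[(-0.10)(0.70) − (-0.15)(-0.20)] = 0.1000
  C_22 = (1.00)(0.70) − (-0.15)(-0.35) = 0.6475
  C_23 = −[(1.00)(-0.20) − (-0.10)(-0.35)] = 0.2350
  C_31 = (-0.10)(-0.15) − (-0.15)(1.00) = 0.1650
  C_32 = −[(1.00)(-0.15) − (-0.15)(-0.10)] = 0.1650
  C_33 = (1.00)(1.00) − (-0.10)(-0.10) = 0.9900
det(I−A) = Σ_j (I−A)_1j·C_1j = (1.00)(0.6700) + (-0.10)(0.1225) + (-0.15)(0.3700) = 0.60225
adj(I−A) = Cᵀ =
  [ 0.6700   0.1000   0.1650]
  [ 0.1225   0.6475   0.1650]
  [ 0.3700   0.2350   0.9900]
(I − A)⁻¹ = adj(I−A) / det(I−A) ≈
  [   1.1125     0.1660     0.2740]
  [   0.2034     1.0751     0.2740]
  [   0.6144     0.3902     1.6438]
x = (I − A)⁻¹ d = adj(I−A)·d / det(I−A), with det(I−A) = 0.60225:
  x_1 = (0.6700·425 + 0.1000·600 + 0.1650·475) / 0.60225 = 423.125 / 0.60225 ≈ 702.6
  x_2 = (0.1225·425 + 0.6475·600 + 0.1650·475) / 0.60225 = 518.9375 / 0.60225 ≈ 861.7
  x_3 = (0.3700·425 + 0.2350·600 + 0.9900·475) / 0.60225 = 768.50 / 0.60225 ≈ 1276.0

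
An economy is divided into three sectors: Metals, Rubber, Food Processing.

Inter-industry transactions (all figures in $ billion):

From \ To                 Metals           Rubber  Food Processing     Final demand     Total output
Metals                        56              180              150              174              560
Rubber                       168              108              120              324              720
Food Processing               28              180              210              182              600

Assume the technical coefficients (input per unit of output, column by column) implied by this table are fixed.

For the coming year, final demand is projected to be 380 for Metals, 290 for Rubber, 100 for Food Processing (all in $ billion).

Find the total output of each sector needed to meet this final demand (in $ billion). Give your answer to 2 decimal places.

x_1 = 760.04, x_2 = 724.99, x_3 = 491.15

Technical coefficients a_ij = z_ij / X_j:
  a_11 = 56/560 = 0.10, a_21 = 168/560 = 0.30, a_31 = 28/560 = 0.05
  a_12 = 180/720 = 0.25, a_22 = 108/720 = 0.15, a_32 = 180/720 = 0.25
  a_13 = 150/600 = 0.25, a_23 = 120/600 = 0.20, a_33 = 210/600 = 0.35
I − A =
  [   0.90    -0.25    -0.25]
  [  -0.30     0.85    -0.20]
  [  -0.05    -0.25     0.65]
Cofactors of I−A, C_ij = (−1)^(i+j)·(minor ij) (rows/columns in the sector order above):
  C_11 = (0.85)(0.65) − (-0.20)(-0.25) = 0.5025
  C_12 = −[(-0.30)(0.65) − (-0.20)(-0.05)] = 0.2050
  C_13 = (-0.30)(-0.25) − (0.85)(-0.05) = 0.1175
  C_21 = −[(-0.25)(0.65) − (-0.25)(-0.25)] = 0.2250
  C_22 = (0.90)(0.65) − (-0.25)(-0.05) = 0.5725
  C_23 = −[(0.90)(-0.25) − (-0.25)(-0.05)] = 0.2375
  C_31 = (-0.25)(-0.20) − (-0.25)(0.85) = 0.2625
  C_32 = −[(0.90)(-0.20) − (-0.25)(-0.30)] = 0.2550
  C_33 = (0.90)(0.85) − (-0.25)(-0.30) = 0.6900
det(I−A) = Σ_j (I−A)_1j·C_1j = (0.90)(0.5025) + (-0.25)(0.2050) + (-0.25)(0.1175) = 0.371625
adj(I−A) = Cᵀ =
  [ 0.5025   0.2250   0.2625]
  [ 0.2050   0.5725   0.2550]
  [ 0.1175   0.2375   0.6900]
(I − A)⁻¹ = adj(I−A) / det(I−A) ≈
  [   1.3522     0.6054     0.7064]
  [   0.5516     1.5405     0.6862]
  [   0.3162     0.6391     1.8567]
x = (I − A)⁻¹ d = adj(I−A)·d / det(I−A), with det(I−A) = 0.371625:
  x_1 = (0.5025·380 + 0.2250·290 + 0.2625·100) / 0.371625 = 282.45 / 0.371625 ≈ 760.04
  x_2 = (0.2050·380 + 0.5725·290 + 0.2550·100) / 0.371625 = 269.425 / 0.371625 ≈ 724.99
  x_3 = (0.1175·380 + 0.2375·290 + 0.6900·100) / 0.371625 = 182.525 / 0.371625 ≈ 491.15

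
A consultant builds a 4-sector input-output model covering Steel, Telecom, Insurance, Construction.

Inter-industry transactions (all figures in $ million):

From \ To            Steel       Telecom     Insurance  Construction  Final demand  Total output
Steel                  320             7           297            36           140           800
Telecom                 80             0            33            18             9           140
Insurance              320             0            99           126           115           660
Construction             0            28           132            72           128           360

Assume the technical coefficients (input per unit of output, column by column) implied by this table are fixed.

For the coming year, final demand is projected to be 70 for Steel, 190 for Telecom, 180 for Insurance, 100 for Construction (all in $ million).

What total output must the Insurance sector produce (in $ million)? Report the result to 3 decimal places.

Technical coefficients a_ij = z_ij / X_j:
  a_SS = 320/800 = 0.40, a_TS = 80/800 = 0.10, a_IS = 320/800 = 0.40, a_CS = 0/800 = 0.00
  a_ST = 7/140 = 0.05, a_TT = 0/140 = 0.00, a_IT = 0/140 = 0.00, a_CT = 28/140 = 0.20
  a_SI = 297/660 = 0.45, a_TI = 33/660 = 0.05, a_II = 99/660 = 0.15, a_CI = 132/660 = 0.20
  a_SC = 36/360 = 0.10, a_TC = 18/360 = 0.05, a_IC = 126/360 = 0.35, a_CC = 72/360 = 0.20
I − A =
  [   0.60    -0.05    -0.45    -0.10]
  [  -0.10     1.00    -0.05    -0.05]
  [  -0.40     0.00     0.85    -0.35]
  [   0.00    -0.20    -0.20     0.80]
Compute the cofactors C_ij = (−1)^(i+j)·(3×3 minor ij) of I−A; the adjugate is their transpose:
adj(I−A) = Cᵀ =
  [ 0.59800   0.07900   0.37900   0.24550]
  [ 0.08100   0.21400   0.06800   0.05325]
  [ 0.32300   0.06600   0.46800   0.24925]
  [ 0.10100   0.07000   0.13400   0.32475]
det(I−A) = Σ_j (I−A)_1j·C_1j = (0.60)(0.59800) + (-0.05)(0.08100) + (-0.45)(0.32300) + (-0.10)(0.10100) = 0.1993
(I − A)⁻¹ = adj(I−A) / det(I−A) ≈
  [   3.0005     0.3964     1.9017     1.2318]
  [   0.4064     1.0738     0.3412     0.2672]
  [   1.6207     0.3312     2.3482     1.2506]
  [   0.5068     0.3512     0.6724     1.6295]
x = (I − A)⁻¹ d = adj(I−A)·d / det(I−A), with det(I−A) = 0.1993:
  x_S = (0.59800·70 + 0.07900·190 + 0.37900·180 + 0.24550·100) / 0.1993 = 149.64 / 0.1993 ≈ 750.828
  x_T = (0.08100·70 + 0.21400·190 + 0.06800·180 + 0.05325·100) / 0.1993 = 63.895 / 0.1993 ≈ 320.597
  x_I = (0.32300·70 + 0.06600·190 + 0.46800·180 + 0.24925·100) / 0.1993 = 144.315 / 0.1993 ≈ 724.109
  x_C = (0.10100·70 + 0.07000·190 + 0.13400·180 + 0.32475·100) / 0.1993 = 76.965 / 0.1993 ≈ 386.177

x_I = 724.109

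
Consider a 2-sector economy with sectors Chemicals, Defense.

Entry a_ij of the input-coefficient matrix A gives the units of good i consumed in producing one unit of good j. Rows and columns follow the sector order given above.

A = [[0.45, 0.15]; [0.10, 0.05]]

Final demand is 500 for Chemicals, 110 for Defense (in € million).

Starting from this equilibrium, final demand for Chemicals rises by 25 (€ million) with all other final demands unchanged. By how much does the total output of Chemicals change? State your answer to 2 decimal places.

I − A =
  [   0.55    -0.15]
  [  -0.10     0.95]
det(I−A) = (0.55)(0.95) − (-0.15)(-0.10) = 0.5075
adj(I−A) = [[0.95, 0.15], [0.10, 0.55]]
(I − A)⁻¹ = adj(I−A) / det(I−A) ≈
  [   1.8719     0.2956]
  [   0.1970     1.0837]
Δx = (I − A)⁻¹ Δd with Δd having +25 in the Chemicals component and 0 elsewhere.
So Δx_C = L_CC · (+25), where L_CC = adj(I−A)_CC / det(I−A) = 0.95 / 0.5075.
Δx_C = 0.95 × (+25) / 0.5075 = 23.75 / 0.5075 ≈ 46.80.

Δx_C = 46.80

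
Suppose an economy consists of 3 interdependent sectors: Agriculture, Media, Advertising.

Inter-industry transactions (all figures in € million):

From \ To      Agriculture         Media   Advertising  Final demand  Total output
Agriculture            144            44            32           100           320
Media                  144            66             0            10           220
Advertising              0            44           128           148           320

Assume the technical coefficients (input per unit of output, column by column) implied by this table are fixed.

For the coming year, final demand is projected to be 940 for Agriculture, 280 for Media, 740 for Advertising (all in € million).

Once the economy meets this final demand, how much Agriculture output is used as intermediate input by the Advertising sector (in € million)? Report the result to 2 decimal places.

z_13 = 198.63

Technical coefficients a_ij = z_ij / X_j:
  a_11 = 144/320 = 0.45, a_21 = 144/320 = 0.45, a_31 = 0/320 = 0.00
  a_12 = 44/220 = 0.20, a_22 = 66/220 = 0.30, a_32 = 44/220 = 0.20
  a_13 = 32/320 = 0.10, a_23 = 0/320 = 0.00, a_33 = 128/320 = 0.40
I − A =
  [   0.55    -0.20    -0.10]
  [  -0.45     0.70     0.00]
  [   0.00    -0.20     0.60]
Cofactors of I−A, C_ij = (−1)^(i+j)·(minor ij) (rows/columns in the sector order above):
  C_11 = (0.70)(0.60) − (0.00)(-0.20) = 0.4200
  C_12 = −[(-0.45)(0.60) − (0.00)(0.00)] = 0.2700
  C_13 = (-0.45)(-0.20) − (0.70)(0.00) = 0.0900
  C_21 = −[(-0.20)(0.60) − (-0.10)(-0.20)] = 0.1400
  C_22 = (0.55)(0.60) − (-0.10)(0.00) = 0.3300
  C_23 = −[(0.55)(-0.20) − (-0.20)(0.00)] = 0.1100
  C_31 = (-0.20)(0.00) − (-0.10)(0.70) = 0.0700
  C_32 = −[(0.55)(0.00) − (-0.10)(-0.45)] = 0.0450
  C_33 = (0.55)(0.70) − (-0.20)(-0.45) = 0.2950
det(I−A) = Σ_j (I−A)_1j·C_1j = (0.55)(0.4200) + (-0.20)(0.2700) + (-0.10)(0.0900) = 0.1680
adj(I−A) = Cᵀ =
  [ 0.4200   0.1400   0.0700]
  [ 0.2700   0.3300   0.0450]
  [ 0.0900   0.1100   0.2950]
(I − A)⁻¹ = adj(I−A) / det(I−A) ≈
  [   2.5000     0.8333     0.4167]
  [   1.6071     1.9643     0.2679]
  [   0.5357     0.6548     1.7560]
First solve x = (I − A)⁻¹ d = adj(I−A)·d / det(I−A); in particular x_3 = (0.0900·940 + 0.1100·280 + 0.2950·740) / 0.1680 = 333.70 / 0.1680 ≈ 1986.3095.
Intermediate flow from 1 to 3: z_13 = a_13 · x_3 = 0.10 × 333.70 / 0.1680 = 33.37 / 0.1680 ≈ 198.63.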